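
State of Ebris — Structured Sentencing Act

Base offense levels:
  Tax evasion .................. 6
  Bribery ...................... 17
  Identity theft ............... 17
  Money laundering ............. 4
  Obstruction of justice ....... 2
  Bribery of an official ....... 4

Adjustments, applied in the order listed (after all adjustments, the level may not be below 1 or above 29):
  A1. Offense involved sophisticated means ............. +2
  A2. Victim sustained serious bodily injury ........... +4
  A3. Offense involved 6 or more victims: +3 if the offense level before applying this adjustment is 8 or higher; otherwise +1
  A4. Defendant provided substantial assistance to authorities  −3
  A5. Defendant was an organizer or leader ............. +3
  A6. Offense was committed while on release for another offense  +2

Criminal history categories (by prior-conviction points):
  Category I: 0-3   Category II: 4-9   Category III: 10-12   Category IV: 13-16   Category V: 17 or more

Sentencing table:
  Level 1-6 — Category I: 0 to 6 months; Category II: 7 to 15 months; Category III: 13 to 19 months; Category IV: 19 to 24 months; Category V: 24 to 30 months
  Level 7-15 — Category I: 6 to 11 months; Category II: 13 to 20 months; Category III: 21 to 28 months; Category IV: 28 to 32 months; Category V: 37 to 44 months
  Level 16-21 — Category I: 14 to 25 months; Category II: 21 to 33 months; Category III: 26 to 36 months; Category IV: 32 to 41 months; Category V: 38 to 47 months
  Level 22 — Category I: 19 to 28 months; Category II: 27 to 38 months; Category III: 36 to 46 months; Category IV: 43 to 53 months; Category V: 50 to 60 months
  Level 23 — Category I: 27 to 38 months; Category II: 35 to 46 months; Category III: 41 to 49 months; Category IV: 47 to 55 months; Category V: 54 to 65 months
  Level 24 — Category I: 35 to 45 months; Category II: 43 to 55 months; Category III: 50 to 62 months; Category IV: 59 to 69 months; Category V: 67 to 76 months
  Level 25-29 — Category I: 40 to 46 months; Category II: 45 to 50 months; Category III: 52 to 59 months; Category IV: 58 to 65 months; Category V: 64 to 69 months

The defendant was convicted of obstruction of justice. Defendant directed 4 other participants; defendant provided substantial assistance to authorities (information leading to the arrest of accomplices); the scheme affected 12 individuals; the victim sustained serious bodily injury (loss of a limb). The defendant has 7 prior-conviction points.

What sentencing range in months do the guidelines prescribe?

13-20 months

Base offense level for obstruction of justice: 2.
A1 does not apply.
A2 applies: 2 + 4 = 6.
A3 applies (level before this adjustment is 6 < 8, so +1): 6 + 1 = 7.
A4 applies: 7 − 3 = 4.
A5 applies: 4 + 3 = 7.
A6 does not apply.
Final offense level: 7.
Criminal history: 7 prior points → Category II (4-9).
Level 7 falls in the 7-15 band.
Grid: Level 7-15 × Category II = 13-20 months.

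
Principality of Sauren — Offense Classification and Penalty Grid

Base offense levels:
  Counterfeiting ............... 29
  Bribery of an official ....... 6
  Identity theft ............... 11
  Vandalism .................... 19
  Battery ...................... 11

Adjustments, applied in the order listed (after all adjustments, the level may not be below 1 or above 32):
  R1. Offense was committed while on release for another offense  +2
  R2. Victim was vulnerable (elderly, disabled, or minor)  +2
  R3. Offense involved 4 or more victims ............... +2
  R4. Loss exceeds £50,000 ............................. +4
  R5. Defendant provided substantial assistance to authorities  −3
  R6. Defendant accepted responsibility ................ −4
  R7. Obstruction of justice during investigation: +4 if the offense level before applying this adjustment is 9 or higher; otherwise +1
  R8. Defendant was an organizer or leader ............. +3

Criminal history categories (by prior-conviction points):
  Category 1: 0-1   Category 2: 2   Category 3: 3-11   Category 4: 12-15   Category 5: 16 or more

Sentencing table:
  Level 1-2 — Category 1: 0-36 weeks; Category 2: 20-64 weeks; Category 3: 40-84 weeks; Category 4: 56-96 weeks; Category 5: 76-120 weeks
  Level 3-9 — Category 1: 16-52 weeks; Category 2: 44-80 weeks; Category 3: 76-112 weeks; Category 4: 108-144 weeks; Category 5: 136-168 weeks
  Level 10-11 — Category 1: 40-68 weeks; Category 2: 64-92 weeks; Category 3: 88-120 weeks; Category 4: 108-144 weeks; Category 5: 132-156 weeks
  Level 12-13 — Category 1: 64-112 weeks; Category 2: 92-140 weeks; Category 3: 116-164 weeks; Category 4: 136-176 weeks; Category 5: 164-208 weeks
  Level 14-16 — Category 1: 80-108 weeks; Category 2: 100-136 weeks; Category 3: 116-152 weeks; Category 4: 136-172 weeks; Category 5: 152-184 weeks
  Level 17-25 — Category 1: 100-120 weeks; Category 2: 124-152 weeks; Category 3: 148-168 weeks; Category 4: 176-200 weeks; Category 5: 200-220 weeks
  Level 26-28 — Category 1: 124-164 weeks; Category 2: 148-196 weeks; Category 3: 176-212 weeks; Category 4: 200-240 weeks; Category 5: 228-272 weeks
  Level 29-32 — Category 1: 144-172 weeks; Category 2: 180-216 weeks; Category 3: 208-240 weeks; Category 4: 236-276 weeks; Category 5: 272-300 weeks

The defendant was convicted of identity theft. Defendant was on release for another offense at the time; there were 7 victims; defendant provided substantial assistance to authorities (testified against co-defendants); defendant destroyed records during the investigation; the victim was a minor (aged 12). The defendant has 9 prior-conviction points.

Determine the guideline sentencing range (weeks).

148-168 weeks

Base offense level for identity theft: 11.
R1 applies: 11 + 2 = 13.
R2 applies: 13 + 2 = 15.
R3 applies: 15 + 2 = 17.
R4 does not apply.
R5 applies: 17 − 3 = 14.
R6 does not apply.
R7 applies (level before this adjustment is 14 ≥ 9, so +4): 14 + 4 = 18.
R8 does not apply.
Final offense level: 18.
Criminal history: 9 prior points → Category 3 (3-11).
Level 18 falls in the 17-25 band.
Grid: Level 17-25 × Category 3 = 148-168 weeks.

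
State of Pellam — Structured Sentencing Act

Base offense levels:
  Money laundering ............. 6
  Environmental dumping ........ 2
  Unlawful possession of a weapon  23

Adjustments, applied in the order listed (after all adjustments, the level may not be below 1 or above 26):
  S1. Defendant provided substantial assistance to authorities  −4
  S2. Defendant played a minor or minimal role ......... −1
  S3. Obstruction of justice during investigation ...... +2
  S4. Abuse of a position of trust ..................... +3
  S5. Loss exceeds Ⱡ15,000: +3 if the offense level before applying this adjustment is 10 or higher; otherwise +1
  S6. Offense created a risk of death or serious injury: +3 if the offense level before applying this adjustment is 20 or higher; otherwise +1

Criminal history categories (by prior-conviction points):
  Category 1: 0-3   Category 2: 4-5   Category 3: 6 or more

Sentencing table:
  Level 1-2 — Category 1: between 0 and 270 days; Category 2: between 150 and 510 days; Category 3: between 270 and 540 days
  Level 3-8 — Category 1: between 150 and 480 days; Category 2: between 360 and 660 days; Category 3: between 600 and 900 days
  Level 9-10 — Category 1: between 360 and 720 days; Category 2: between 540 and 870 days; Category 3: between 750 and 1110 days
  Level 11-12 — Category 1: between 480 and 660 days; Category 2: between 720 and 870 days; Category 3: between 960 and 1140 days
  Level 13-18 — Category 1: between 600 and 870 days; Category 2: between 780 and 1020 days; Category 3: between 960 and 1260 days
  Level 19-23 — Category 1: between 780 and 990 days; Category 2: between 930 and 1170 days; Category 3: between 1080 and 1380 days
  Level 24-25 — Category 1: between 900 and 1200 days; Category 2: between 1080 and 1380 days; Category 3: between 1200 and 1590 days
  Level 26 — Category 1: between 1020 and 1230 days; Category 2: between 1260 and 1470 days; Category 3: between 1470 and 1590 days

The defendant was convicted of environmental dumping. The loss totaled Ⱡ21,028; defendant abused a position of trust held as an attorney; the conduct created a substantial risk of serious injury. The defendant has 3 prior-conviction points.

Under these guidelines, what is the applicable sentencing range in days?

Base offense level for environmental dumping: 2.
S2 does not apply.
S3 does not apply.
S4 applies: 2 + 3 = 5.
S5 applies (level before this adjustment is 5 < 10, so +1): 5 + 1 = 6.
S6 applies (level before this adjustment is 6 < 20, so +1): 6 + 1 = 7.
Final offense level: 7.
Criminal history: 3 prior points → Category 1 (0-3).
Level 7 falls in the 3-8 band.
Grid: Level 3-8 × Category 1 = 150-480 days.

150-480 days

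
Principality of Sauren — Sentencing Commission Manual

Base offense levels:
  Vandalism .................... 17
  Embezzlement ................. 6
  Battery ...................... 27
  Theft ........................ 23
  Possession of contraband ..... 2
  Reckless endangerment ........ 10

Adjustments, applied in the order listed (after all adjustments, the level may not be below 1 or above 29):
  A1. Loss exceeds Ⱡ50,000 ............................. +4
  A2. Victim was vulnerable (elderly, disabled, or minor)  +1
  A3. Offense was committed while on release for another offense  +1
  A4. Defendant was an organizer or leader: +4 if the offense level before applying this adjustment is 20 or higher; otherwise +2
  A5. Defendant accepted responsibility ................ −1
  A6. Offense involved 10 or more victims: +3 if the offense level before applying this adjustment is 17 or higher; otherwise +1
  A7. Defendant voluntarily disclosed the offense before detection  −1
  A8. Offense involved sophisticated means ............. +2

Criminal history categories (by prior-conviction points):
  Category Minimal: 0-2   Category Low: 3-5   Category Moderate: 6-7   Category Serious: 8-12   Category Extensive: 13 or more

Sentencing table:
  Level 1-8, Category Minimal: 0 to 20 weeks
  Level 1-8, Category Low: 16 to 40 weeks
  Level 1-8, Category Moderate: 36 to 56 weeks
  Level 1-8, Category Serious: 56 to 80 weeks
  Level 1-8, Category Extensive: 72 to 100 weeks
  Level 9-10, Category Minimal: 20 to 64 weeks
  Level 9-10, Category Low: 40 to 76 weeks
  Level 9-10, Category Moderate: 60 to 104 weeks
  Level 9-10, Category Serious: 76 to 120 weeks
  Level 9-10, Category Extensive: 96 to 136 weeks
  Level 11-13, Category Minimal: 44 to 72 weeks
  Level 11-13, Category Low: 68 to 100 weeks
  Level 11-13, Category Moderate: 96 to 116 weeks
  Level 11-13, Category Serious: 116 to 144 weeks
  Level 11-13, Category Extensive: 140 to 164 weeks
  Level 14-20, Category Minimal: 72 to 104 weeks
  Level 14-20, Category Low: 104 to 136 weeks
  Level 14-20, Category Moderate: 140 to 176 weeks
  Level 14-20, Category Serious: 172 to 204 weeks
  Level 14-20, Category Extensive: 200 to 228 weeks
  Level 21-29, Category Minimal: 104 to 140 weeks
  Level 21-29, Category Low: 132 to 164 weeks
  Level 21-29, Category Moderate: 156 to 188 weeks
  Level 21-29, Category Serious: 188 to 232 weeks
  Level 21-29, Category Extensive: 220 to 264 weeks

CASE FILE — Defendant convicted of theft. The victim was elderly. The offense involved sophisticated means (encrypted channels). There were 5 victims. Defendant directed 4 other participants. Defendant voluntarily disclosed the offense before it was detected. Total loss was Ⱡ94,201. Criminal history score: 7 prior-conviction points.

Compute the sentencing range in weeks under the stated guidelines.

156-188 weeks

Base offense level for theft: 23.
A1 applies: 23 + 4 = 27.
A2 applies: 27 + 1 = 28.
A4 applies (level before this adjustment is 28 ≥ 20, so +4): 28 + 4 = 32.
A6 does not apply.
A7 applies: 32 − 1 = 31.
A8 applies: 31 + 2 = 33.
Level 33 exceeds the maximum of 29; capped at 29.
Final offense level: 29.
Criminal history: 7 prior points → Category Moderate (6-7).
Level 29 falls in the 21-29 band.
Grid: Level 21-29 × Category Moderate = 156-188 weeks.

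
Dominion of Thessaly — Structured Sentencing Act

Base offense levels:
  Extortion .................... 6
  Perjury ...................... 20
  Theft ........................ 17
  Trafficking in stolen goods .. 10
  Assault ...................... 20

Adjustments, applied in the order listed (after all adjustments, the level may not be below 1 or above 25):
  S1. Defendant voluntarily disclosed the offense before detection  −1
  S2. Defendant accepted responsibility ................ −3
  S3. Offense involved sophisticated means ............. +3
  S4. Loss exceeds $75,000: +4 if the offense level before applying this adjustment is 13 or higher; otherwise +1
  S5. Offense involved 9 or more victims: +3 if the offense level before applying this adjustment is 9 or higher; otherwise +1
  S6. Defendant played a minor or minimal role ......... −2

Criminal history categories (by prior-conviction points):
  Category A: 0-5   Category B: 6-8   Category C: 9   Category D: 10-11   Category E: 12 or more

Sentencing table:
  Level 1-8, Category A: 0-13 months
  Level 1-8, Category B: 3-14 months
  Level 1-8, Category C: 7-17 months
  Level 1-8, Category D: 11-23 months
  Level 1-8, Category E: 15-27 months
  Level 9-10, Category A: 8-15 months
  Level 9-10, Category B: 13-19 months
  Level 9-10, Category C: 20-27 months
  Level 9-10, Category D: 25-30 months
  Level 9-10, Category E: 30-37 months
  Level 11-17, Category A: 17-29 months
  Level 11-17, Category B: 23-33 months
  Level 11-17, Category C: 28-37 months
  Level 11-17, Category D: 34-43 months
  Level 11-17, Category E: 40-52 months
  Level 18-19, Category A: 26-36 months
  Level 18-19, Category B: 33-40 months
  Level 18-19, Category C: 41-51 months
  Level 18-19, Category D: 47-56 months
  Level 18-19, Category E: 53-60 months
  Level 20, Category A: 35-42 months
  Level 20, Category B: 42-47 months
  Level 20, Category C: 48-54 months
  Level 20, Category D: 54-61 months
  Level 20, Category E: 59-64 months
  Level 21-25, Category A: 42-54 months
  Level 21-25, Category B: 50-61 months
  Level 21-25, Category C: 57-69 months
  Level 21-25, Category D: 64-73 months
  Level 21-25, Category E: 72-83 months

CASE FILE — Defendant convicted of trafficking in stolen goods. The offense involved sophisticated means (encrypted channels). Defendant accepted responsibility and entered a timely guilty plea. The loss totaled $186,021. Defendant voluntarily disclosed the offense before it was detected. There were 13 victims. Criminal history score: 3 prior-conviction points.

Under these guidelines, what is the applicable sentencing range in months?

Base offense level for trafficking in stolen goods: 10.
S1 applies: 10 − 1 = 9.
S2 applies: 9 − 3 = 6.
S3 applies: 6 + 3 = 9.
S4 applies (level before this adjustment is 9 < 13, so +1): 9 + 1 = 10.
S5 applies (level before this adjustment is 10 ≥ 9, so +3): 10 + 3 = 13.
S6 does not apply.
Final offense level: 13.
Criminal history: 3 prior points → Category A (0-5).
Level 13 falls in the 11-17 band.
Grid: Level 11-17 × Category A = 17-29 months.

17-29 months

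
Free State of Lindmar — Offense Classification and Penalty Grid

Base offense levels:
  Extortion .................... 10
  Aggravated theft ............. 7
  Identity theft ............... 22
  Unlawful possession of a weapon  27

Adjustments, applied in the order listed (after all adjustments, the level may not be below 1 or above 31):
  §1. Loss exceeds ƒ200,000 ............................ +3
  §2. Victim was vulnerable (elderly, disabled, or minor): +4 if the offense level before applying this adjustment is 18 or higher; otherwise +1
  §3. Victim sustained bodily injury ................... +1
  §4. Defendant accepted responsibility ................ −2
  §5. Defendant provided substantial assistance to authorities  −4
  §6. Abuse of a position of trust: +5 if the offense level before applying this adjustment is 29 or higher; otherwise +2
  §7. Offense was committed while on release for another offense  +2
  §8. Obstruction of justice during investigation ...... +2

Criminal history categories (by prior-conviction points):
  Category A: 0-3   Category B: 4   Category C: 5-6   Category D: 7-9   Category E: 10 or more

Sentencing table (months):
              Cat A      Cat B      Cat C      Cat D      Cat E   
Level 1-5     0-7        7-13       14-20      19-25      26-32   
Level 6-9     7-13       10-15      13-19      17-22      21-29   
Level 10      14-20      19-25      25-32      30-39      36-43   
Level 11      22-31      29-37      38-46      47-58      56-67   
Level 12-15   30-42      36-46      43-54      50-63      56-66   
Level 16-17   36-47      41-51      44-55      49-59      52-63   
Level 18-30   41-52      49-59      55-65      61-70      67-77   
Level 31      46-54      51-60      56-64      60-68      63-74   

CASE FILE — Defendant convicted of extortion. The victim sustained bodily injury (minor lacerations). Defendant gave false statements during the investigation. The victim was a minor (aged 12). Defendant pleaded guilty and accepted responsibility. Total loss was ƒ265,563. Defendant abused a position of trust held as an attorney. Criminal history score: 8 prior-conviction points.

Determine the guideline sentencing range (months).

49-59 months

Base offense level for extortion: 10.
§1 applies: 10 + 3 = 13.
§2 applies (level before this adjustment is 13 < 18, so +1): 13 + 1 = 14.
§3 applies: 14 + 1 = 15.
§4 applies: 15 − 2 = 13.
§6 applies (level before this adjustment is 13 < 29, so +2): 13 + 2 = 15.
§8 applies: 15 + 2 = 17.
Final offense level: 17.
Criminal history: 8 prior points → Category D (7-9).
Level 17 falls in the 16-17 band.
Grid: Level 16-17 × Category D = 49-59 months.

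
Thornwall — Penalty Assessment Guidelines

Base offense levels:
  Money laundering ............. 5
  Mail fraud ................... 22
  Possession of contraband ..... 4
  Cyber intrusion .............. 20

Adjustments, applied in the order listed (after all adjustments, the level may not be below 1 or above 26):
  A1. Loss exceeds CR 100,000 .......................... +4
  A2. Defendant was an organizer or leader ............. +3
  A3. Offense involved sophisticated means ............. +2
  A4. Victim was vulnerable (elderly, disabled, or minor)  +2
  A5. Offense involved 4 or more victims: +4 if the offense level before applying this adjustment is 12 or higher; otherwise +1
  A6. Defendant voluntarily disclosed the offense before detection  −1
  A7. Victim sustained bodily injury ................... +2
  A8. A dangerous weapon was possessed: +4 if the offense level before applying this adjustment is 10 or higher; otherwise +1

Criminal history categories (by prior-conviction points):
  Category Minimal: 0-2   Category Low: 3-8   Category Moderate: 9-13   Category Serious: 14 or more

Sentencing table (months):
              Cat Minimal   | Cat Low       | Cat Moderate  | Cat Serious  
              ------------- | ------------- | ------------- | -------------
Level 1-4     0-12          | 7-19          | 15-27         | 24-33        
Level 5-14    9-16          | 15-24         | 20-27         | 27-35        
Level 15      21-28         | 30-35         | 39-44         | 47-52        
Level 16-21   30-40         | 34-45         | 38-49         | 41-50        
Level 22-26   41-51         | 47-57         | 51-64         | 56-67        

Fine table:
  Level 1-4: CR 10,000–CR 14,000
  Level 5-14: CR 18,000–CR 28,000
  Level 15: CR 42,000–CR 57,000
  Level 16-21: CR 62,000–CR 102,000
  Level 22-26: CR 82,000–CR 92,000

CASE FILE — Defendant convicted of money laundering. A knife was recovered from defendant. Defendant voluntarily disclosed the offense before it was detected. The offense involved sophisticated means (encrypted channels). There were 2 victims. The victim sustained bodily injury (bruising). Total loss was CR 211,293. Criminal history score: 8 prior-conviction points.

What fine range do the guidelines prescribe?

Base offense level for money laundering: 5.
A1 applies: 5 + 4 = 9.
A2 does not apply.
A3 applies: 9 + 2 = 11.
A4 does not apply.
A5 does not apply.
A6 applies: 11 − 1 = 10.
A7 applies: 10 + 2 = 12.
A8 applies (level before this adjustment is 12 ≥ 10, so +4): 12 + 4 = 16.
Final offense level: 16.
Level 16 falls in the 16-21 band.
Fine table: Level 16-21 → CR 62,000–CR 102,000.

CR 62,000–CR 102,000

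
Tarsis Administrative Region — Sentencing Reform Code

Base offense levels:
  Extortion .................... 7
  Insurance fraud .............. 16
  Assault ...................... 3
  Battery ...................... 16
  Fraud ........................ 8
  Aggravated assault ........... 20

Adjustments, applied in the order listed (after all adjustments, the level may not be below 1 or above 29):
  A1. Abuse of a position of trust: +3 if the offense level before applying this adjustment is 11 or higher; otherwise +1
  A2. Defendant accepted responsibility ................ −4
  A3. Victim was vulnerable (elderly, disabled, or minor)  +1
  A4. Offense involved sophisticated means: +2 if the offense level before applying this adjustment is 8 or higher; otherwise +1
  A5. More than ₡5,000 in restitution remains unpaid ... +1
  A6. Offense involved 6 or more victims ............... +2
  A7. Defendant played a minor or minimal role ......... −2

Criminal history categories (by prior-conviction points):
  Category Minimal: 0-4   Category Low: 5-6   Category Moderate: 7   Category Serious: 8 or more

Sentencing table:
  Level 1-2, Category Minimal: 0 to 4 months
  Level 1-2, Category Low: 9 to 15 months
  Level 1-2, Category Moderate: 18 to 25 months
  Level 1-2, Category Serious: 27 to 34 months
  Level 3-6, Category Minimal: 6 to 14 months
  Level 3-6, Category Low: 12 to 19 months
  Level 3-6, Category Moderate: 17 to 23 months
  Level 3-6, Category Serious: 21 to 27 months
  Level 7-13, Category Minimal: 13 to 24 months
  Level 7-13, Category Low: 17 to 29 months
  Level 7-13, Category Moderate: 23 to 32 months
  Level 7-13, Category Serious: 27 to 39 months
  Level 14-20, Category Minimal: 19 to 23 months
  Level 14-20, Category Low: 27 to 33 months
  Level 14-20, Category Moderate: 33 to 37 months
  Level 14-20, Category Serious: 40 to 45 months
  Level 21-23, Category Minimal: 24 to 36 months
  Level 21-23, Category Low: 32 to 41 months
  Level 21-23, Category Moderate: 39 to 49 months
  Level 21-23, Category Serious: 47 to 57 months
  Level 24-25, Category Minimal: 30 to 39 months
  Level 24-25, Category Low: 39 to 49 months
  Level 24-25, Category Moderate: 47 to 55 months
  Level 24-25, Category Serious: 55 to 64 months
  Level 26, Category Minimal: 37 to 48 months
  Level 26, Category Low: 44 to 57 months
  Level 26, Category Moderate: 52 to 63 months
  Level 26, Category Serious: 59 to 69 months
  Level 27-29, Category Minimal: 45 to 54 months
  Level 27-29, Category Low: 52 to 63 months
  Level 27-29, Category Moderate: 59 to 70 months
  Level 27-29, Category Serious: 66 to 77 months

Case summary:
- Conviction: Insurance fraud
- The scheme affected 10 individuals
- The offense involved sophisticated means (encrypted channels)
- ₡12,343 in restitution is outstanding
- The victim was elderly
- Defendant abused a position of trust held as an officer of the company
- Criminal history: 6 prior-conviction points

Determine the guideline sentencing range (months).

39-49 months

Base offense level for insurance fraud: 16.
A1 applies (level before this adjustment is 16 ≥ 11, so +3): 16 + 3 = 19.
A3 applies: 19 + 1 = 20.
A4 applies (level before this adjustment is 20 ≥ 8, so +2): 20 + 2 = 22.
A5 applies: 22 + 1 = 23.
A6 applies: 23 + 2 = 25.
Final offense level: 25.
Criminal history: 6 prior points → Category Low (5-6).
Level 25 falls in the 24-25 band.
Grid: Level 24-25 × Category Low = 39-49 months.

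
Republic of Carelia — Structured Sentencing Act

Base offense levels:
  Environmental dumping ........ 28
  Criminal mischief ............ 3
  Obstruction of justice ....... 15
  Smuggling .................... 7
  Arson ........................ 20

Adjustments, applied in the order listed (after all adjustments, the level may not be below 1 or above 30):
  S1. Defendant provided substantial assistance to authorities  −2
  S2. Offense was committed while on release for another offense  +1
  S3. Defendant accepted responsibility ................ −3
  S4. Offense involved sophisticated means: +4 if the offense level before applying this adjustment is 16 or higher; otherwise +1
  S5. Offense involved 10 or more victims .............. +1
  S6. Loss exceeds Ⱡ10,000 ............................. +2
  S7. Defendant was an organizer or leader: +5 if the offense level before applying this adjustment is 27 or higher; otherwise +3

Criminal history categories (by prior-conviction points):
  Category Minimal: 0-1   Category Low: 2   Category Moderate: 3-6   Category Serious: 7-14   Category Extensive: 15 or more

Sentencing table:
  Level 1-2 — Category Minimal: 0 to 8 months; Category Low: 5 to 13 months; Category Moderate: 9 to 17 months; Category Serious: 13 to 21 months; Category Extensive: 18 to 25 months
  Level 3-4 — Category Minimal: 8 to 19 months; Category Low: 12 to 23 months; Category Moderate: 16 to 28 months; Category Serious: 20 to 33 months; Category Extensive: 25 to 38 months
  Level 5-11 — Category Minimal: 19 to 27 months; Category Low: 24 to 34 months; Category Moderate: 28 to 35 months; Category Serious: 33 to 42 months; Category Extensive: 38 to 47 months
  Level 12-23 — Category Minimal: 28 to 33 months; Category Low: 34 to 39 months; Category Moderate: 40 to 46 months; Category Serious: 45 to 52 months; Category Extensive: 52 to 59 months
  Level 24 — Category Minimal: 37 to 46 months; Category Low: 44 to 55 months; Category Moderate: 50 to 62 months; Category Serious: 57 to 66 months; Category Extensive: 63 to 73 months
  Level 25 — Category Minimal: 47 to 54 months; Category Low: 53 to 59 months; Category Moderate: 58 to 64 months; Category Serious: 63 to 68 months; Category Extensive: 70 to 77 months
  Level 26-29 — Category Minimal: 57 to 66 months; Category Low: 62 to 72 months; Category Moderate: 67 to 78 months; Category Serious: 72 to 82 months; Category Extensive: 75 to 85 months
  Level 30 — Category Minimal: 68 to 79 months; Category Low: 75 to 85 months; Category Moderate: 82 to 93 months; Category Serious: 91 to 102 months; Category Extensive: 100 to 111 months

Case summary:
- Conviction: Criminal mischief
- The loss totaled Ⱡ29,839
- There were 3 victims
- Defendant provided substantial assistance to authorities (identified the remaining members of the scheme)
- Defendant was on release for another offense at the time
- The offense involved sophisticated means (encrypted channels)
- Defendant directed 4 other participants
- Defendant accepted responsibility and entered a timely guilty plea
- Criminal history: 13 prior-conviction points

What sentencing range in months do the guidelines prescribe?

Base offense level for criminal mischief: 3.
S1 applies: 3 − 2 = 1.
S2 applies: 1 + 1 = 2.
S3 applies: 2 − 3 = -1.
S4 applies (level before this adjustment is -1 < 16, so +1): -1 + 1 = 0.
S5 does not apply.
S6 applies: 0 + 2 = 2.
S7 applies (level before this adjustment is 2 < 27, so +3): 2 + 3 = 5.
Final offense level: 5.
Criminal history: 13 prior points → Category Serious (7-14).
Level 5 falls in the 5-11 band.
Grid: Level 5-11 × Category Serious = 33-42 months.

33-42 months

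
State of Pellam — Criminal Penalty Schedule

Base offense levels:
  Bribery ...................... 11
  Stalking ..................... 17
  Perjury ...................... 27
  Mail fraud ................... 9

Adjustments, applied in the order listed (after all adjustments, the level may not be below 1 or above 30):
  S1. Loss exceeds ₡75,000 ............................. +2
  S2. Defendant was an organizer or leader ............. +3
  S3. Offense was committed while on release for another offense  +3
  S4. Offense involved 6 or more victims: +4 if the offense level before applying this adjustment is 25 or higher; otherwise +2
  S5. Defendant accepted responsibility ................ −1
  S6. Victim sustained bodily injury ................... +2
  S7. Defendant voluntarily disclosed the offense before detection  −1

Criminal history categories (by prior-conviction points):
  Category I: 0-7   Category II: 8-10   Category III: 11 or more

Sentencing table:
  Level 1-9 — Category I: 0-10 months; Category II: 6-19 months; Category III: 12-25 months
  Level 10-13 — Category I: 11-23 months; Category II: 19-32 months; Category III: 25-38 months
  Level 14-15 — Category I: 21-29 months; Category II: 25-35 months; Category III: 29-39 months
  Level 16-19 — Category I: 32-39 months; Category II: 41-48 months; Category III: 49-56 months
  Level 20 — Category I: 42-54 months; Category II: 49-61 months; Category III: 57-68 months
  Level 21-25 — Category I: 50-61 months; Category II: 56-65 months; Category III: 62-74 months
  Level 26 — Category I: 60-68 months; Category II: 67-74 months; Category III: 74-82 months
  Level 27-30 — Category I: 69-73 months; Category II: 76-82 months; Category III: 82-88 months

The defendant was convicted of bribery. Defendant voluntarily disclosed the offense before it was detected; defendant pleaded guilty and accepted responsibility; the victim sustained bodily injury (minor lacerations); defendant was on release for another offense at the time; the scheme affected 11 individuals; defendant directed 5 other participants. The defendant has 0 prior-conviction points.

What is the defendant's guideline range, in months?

32-39 months

Base offense level for bribery: 11.
S1 does not apply.
S2 applies: 11 + 3 = 14.
S3 applies: 14 + 3 = 17.
S4 applies (level before this adjustment is 17 < 25, so +2): 17 + 2 = 19.
S5 applies: 19 − 1 = 18.
S6 applies: 18 + 2 = 20.
S7 applies: 20 − 1 = 19.
Final offense level: 19.
Criminal history: 0 prior points → Category I (0-7).
Level 19 falls in the 16-19 band.
Grid: Level 16-19 × Category I = 32-39 months.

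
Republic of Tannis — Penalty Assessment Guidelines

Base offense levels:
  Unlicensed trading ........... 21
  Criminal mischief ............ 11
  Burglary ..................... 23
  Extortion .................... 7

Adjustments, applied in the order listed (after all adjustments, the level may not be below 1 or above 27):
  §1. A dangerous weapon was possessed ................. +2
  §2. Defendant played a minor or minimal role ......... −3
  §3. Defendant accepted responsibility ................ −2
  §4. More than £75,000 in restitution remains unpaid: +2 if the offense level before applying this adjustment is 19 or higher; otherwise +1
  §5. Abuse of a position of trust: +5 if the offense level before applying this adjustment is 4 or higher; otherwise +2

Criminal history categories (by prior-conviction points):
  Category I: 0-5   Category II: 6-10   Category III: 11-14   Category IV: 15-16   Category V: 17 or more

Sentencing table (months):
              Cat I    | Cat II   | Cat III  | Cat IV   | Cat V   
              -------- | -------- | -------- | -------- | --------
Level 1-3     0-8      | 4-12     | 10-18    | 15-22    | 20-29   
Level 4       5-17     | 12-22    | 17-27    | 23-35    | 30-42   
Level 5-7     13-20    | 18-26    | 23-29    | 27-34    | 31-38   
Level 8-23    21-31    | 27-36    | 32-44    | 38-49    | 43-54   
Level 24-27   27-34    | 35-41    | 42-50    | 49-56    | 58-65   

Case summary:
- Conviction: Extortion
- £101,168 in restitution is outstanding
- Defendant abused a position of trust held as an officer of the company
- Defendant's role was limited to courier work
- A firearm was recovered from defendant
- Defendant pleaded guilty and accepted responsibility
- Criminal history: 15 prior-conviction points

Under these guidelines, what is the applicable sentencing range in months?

Base offense level for extortion: 7.
§1 applies: 7 + 2 = 9.
§2 applies: 9 − 3 = 6.
§3 applies: 6 − 2 = 4.
§4 applies (level before this adjustment is 4 < 19, so +1): 4 + 1 = 5.
§5 applies (level before this adjustment is 5 ≥ 4, so +5): 5 + 5 = 10.
Final offense level: 10.
Criminal history: 15 prior points → Category IV (15-16).
Level 10 falls in the 8-23 band.
Grid: Level 8-23 × Category IV = 38-49 months.

38-49 months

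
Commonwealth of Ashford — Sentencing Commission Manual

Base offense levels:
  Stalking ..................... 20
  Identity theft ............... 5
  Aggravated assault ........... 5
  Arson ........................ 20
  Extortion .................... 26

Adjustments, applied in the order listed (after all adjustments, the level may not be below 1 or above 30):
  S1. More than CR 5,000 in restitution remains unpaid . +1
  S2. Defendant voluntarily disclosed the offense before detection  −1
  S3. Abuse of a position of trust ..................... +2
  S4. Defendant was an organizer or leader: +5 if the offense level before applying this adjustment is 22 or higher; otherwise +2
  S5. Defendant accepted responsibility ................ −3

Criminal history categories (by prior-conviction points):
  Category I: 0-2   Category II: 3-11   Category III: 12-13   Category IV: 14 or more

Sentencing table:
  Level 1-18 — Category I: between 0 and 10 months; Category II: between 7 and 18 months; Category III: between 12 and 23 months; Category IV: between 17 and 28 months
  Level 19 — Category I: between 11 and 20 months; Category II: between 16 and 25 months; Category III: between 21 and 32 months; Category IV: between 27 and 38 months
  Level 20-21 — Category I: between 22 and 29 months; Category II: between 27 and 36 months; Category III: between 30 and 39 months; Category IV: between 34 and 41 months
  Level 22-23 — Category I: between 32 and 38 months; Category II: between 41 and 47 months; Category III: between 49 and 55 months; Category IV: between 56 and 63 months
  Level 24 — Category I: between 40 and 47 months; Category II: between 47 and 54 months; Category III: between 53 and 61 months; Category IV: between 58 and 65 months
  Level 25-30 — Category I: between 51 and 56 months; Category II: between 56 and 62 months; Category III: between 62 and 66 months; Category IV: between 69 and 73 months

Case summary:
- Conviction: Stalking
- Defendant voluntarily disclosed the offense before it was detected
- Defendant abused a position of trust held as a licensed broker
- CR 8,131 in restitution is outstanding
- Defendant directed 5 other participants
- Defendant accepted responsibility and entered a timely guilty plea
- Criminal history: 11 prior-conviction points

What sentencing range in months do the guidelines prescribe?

Base offense level for stalking: 20.
S1 applies: 20 + 1 = 21.
S2 applies: 21 − 1 = 20.
S3 applies: 20 + 2 = 22.
S4 applies (level before this adjustment is 22 ≥ 22, so +5): 22 + 5 = 27.
S5 applies: 27 − 3 = 24.
Final offense level: 24.
Criminal history: 11 prior points → Category II (3-11).
Level 24 falls in the 24 band.
Grid: Level 24 × Category II = 47-54 months.

47-54 months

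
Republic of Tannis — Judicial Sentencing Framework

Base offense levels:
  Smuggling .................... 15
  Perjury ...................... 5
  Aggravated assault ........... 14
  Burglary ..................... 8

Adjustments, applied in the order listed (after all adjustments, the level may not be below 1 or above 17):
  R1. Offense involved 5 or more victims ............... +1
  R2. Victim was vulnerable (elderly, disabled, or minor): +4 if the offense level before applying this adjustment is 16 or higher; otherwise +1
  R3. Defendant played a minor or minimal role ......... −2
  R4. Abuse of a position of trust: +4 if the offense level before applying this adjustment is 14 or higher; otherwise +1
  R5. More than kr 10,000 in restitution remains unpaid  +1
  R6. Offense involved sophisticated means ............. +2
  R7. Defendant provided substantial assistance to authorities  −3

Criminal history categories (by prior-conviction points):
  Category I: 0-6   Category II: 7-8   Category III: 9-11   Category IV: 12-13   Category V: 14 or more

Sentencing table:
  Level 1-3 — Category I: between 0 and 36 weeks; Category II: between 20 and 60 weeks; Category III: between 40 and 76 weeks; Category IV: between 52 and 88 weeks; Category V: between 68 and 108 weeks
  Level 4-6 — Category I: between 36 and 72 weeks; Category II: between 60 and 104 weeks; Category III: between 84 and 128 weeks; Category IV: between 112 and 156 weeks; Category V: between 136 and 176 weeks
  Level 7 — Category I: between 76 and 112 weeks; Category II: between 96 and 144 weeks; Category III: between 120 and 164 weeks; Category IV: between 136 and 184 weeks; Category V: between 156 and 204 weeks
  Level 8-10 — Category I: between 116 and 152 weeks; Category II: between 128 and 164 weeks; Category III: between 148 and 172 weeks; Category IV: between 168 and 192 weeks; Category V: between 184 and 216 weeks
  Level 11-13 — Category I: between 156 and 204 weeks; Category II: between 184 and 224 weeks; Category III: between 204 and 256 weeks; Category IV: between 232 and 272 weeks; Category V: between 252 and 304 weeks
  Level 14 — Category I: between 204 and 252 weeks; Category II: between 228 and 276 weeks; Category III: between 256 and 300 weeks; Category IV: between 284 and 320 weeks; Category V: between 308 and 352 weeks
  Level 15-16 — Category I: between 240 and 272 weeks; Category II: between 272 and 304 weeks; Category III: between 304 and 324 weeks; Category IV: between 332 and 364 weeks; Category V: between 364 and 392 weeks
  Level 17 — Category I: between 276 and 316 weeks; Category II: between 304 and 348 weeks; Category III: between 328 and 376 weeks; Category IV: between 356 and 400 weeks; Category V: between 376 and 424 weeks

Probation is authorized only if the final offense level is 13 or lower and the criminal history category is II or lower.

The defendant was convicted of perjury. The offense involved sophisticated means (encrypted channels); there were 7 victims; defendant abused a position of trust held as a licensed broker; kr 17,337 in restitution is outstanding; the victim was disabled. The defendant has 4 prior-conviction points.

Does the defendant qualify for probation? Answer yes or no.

Base offense level for perjury: 5.
R1 applies: 5 + 1 = 6.
R2 applies (level before this adjustment is 6 < 16, so +1): 6 + 1 = 7.
R3 does not apply.
R4 applies (level before this adjustment is 7 < 14, so +1): 7 + 1 = 8.
R5 applies: 8 + 1 = 9.
R6 applies: 9 + 2 = 11.
Final offense level: 11.
Criminal history: 4 prior points → Category I (0-6).
Level 11 falls in the 11-13 band.
Grid: Level 11-13 × Category I = 156-204 weeks.
Probation check: level 11 ≤ 13 and category I ≤ II → eligible.

Yes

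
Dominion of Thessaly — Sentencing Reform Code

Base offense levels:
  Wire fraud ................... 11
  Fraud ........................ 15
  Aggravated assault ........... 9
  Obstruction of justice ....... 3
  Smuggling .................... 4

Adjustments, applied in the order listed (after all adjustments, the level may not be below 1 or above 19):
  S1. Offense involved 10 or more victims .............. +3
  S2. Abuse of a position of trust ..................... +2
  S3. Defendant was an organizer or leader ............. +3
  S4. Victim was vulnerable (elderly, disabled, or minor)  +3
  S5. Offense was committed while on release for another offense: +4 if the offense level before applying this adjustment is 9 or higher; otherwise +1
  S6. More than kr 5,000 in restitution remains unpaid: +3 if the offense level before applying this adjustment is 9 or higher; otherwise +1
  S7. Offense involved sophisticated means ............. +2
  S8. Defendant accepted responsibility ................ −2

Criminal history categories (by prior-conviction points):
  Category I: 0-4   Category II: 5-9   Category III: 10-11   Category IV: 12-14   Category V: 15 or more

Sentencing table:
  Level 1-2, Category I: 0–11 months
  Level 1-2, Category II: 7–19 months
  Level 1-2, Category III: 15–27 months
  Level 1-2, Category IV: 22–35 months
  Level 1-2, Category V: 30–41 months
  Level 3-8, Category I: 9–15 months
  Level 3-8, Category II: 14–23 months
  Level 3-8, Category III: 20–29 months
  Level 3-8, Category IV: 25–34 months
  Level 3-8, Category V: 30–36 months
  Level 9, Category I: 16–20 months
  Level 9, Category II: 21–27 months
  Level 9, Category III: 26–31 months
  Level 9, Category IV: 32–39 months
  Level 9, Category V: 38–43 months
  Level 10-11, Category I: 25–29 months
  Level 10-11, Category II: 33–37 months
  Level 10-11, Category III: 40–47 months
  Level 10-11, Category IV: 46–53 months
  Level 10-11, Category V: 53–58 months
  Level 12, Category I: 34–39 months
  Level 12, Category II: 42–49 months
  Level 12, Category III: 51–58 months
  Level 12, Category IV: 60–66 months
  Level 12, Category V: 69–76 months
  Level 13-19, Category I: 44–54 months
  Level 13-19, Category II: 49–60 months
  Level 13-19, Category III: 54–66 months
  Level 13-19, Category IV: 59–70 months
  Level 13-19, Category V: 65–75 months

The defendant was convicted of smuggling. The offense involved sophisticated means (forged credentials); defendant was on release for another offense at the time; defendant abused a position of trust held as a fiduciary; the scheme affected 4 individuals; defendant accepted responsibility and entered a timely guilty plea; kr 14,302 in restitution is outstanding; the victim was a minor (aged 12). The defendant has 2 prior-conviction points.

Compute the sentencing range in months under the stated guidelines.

44-54 months

Base offense level for smuggling: 4.
S2 applies: 4 + 2 = 6.
S3 does not apply.
S4 applies: 6 + 3 = 9.
S5 applies (level before this adjustment is 9 ≥ 9, so +4): 9 + 4 = 13.
S6 applies (level before this adjustment is 13 ≥ 9, so +3): 13 + 3 = 16.
S7 applies: 16 + 2 = 18.
S8 applies: 18 − 2 = 16.
Final offense level: 16.
Criminal history: 2 prior points → Category I (0-4).
Level 16 falls in the 13-19 band.
Grid: Level 13-19 × Category I = 44-54 months.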